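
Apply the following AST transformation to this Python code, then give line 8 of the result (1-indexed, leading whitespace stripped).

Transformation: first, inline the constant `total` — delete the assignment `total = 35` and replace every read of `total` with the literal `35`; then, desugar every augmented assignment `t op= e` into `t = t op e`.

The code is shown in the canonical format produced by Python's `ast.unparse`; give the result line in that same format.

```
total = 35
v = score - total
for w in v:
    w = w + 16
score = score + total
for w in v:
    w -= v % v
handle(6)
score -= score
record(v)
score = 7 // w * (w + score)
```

Transformed code:
v = score - 35
for w in v:
    w = w + 16
score = score + 35
for w in v:
    w = w - v % v
handle(6)
score = score - score
record(v)
score = 7 // w * (w + score)

score = score - score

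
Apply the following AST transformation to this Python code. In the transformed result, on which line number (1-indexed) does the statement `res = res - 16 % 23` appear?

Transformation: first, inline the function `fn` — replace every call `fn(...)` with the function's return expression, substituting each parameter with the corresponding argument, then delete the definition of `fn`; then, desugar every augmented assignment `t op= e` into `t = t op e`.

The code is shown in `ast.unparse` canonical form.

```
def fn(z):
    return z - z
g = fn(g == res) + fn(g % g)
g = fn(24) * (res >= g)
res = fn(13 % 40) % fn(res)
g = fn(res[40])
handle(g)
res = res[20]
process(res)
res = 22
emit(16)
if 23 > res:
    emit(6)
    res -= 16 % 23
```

12

Transformed code:
g = (g == res) - (g == res) + (g % g - g % g)
g = (24 - 24) * (res >= g)
res = (13 % 40 - 13 % 40) % (res - res)
g = res[40] - res[40]
handle(g)
res = res[20]
process(res)
res = 22
emit(16)
if 23 > res:
    emit(6)
    res = res - 16 % 23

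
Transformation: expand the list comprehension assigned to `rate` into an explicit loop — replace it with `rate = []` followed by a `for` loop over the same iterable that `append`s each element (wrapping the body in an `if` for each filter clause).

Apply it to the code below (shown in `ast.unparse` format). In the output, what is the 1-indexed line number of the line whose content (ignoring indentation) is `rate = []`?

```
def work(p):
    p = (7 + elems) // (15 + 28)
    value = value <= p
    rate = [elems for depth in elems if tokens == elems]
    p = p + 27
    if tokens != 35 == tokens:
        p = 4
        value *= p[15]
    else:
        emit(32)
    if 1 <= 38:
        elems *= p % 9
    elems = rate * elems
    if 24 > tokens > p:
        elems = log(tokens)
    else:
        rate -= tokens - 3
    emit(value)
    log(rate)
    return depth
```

4

Transformed code:
def work(p):
    p = (7 + elems) // (15 + 28)
    value = value <= p
    rate = []
    for depth in elems:
        if tokens == elems:
            rate.append(elems)
    p = p + 27
    if tokens != 35 == tokens:
        p = 4
        value *= p[15]
    else:
        emit(32)
    if 1 <= 38:
        elems *= p % 9
    elems = rate * elems
    if 24 > tokens > p:
        elems = log(tokens)
    else:
        rate -= tokens - 3
    emit(value)
    log(rate)
    return depth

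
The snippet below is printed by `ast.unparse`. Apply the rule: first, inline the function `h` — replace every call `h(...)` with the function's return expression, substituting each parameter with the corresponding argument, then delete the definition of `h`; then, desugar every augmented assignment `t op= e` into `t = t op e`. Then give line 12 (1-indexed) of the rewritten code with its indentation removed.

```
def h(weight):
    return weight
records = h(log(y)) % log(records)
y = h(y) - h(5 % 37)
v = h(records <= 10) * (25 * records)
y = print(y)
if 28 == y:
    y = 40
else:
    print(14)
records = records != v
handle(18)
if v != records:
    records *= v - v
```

Transformed code:
records = log(y) % log(records)
y = y - 5 % 37
v = (records <= 10) * (25 * records)
y = print(y)
if 28 == y:
    y = 40
else:
    print(14)
records = records != v
handle(18)
if v != records:
    records = records * (v - v)

records = records * (v - v)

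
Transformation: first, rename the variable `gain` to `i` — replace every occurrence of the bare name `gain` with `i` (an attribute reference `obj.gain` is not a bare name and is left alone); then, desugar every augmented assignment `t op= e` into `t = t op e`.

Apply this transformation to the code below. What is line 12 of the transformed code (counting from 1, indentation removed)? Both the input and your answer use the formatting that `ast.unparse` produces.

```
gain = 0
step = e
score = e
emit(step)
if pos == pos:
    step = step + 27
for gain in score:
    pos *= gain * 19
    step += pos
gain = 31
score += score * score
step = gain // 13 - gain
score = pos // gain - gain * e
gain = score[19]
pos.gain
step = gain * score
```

step = i // 13 - i

Transformed code:
i = 0
step = e
score = e
emit(step)
if pos == pos:
    step = step + 27
for i in score:
    pos = pos * (i * 19)
    step = step + pos
i = 31
score = score + score * score
step = i // 13 - i
score = pos // i - i * e
i = score[19]
pos.gain
step = i * score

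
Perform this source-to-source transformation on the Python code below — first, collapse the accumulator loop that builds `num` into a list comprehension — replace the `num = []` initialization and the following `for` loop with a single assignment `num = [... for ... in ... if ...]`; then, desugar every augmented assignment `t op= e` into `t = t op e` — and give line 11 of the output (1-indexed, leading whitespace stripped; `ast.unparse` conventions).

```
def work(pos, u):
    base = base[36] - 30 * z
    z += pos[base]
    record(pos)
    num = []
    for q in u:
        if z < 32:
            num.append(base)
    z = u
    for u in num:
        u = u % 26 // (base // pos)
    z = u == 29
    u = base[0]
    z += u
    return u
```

z = z + u

Transformed code:
def work(pos, u):
    base = base[36] - 30 * z
    z = z + pos[base]
    record(pos)
    num = [base for q in u if z < 32]
    z = u
    for u in num:
        u = u % 26 // (base // pos)
    z = u == 29
    u = base[0]
    z = z + u
    return u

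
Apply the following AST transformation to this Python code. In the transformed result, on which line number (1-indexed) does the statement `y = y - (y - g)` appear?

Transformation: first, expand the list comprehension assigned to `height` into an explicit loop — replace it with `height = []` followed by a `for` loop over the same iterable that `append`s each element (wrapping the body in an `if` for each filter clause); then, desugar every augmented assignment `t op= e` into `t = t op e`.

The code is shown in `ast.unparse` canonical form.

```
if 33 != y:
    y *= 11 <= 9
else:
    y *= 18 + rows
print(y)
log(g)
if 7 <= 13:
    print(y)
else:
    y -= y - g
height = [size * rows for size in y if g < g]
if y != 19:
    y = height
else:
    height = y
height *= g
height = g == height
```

Transformed code:
if 33 != y:
    y = y * (11 <= 9)
else:
    y = y * (18 + rows)
print(y)
log(g)
if 7 <= 13:
    print(y)
else:
    y = y - (y - g)
height = []
for size in y:
    if g < g:
        height.append(size * rows)
if y != 19:
    y = height
else:
    height = y
height = height * g
height = g == height

10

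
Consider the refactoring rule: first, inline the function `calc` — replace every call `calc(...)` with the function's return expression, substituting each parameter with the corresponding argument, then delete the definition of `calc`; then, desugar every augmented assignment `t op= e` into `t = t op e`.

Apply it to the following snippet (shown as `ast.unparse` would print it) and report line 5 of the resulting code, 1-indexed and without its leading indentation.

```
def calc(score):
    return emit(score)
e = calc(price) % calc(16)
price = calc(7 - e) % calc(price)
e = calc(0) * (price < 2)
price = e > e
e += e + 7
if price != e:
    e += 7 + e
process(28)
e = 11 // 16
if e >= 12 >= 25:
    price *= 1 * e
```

Transformed code:
e = emit(price) % emit(16)
price = emit(7 - e) % emit(price)
e = emit(0) * (price < 2)
price = e > e
e = e + (e + 7)
if price != e:
    e = e + (7 + e)
process(28)
e = 11 // 16
if e >= 12 >= 25:
    price = price * (1 * e)

e = e + (e + 7)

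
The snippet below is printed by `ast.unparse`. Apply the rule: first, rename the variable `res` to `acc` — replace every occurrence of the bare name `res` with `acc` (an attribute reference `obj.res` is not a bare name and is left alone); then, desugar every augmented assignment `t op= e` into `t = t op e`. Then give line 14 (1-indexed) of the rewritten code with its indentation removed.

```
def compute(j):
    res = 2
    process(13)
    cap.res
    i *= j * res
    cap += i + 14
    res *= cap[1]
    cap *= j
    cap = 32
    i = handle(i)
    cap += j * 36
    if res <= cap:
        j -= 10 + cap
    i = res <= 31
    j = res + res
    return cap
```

i = acc <= 31

Transformed code:
def compute(j):
    acc = 2
    process(13)
    cap.res
    i = i * (j * acc)
    cap = cap + (i + 14)
    acc = acc * cap[1]
    cap = cap * j
    cap = 32
    i = handle(i)
    cap = cap + j * 36
    if acc <= cap:
        j = j - (10 + cap)
    i = acc <= 31
    j = acc + acc
    return cap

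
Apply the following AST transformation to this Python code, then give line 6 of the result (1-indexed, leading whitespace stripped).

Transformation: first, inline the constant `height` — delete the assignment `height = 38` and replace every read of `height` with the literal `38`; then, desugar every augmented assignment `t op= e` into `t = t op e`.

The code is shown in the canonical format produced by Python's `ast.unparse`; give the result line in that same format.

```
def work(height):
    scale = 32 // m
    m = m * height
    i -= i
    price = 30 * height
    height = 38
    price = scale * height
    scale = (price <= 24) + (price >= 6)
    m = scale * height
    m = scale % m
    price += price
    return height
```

Transformed code:
def work(height):
    scale = 32 // m
    m = m * 38
    i = i - i
    price = 30 * 38
    price = scale * 38
    scale = (price <= 24) + (price >= 6)
    m = scale * 38
    m = scale % m
    price = price + price
    return 38

price = scale * 38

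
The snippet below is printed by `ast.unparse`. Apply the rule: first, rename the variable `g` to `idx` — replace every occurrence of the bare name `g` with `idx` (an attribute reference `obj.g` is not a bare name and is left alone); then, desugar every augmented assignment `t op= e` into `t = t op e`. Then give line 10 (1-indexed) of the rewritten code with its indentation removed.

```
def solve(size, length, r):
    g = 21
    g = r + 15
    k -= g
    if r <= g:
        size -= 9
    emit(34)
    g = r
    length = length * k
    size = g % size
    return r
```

size = idx % size

Transformed code:
def solve(size, length, r):
    idx = 21
    idx = r + 15
    k = k - idx
    if r <= idx:
        size = size - 9
    emit(34)
    idx = r
    length = length * k
    size = idx % size
    return r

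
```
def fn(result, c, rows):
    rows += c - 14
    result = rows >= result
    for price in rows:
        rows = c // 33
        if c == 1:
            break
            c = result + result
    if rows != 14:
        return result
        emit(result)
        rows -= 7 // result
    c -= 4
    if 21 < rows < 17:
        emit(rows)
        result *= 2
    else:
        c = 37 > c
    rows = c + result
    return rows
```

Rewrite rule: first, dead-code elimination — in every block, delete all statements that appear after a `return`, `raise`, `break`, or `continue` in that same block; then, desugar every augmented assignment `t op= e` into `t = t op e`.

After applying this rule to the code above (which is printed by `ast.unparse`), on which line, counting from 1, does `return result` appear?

Transformed code:
def fn(result, c, rows):
    rows = rows + (c - 14)
    result = rows >= result
    for price in rows:
        rows = c // 33
        if c == 1:
            break
    if rows != 14:
        return result
    c = c - 4
    if 21 < rows < 17:
        emit(rows)
        result = result * 2
    else:
        c = 37 > c
    rows = c + result
    return rows

9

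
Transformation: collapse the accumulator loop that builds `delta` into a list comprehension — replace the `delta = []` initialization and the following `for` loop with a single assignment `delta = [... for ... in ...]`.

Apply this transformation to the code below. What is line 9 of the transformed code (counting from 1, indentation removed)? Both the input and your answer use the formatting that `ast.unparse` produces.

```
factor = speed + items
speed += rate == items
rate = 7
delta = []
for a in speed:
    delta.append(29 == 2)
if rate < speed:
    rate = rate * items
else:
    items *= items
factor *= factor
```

factor *= factor

Transformed code:
factor = speed + items
speed += rate == items
rate = 7
delta = [29 == 2 for a in speed]
if rate < speed:
    rate = rate * items
else:
    items *= items
factor *= factor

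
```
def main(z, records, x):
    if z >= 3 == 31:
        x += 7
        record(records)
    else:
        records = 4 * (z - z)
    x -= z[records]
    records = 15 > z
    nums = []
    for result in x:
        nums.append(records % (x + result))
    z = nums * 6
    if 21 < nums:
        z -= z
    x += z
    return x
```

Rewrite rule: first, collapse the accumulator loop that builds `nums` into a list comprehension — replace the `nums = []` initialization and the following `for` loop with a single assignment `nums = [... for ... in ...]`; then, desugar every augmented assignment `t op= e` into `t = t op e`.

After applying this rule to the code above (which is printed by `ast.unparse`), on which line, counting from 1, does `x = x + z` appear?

Transformed code:
def main(z, records, x):
    if z >= 3 == 31:
        x = x + 7
        record(records)
    else:
        records = 4 * (z - z)
    x = x - z[records]
    records = 15 > z
    nums = [records % (x + result) for result in x]
    z = nums * 6
    if 21 < nums:
        z = z - z
    x = x + z
    return x

13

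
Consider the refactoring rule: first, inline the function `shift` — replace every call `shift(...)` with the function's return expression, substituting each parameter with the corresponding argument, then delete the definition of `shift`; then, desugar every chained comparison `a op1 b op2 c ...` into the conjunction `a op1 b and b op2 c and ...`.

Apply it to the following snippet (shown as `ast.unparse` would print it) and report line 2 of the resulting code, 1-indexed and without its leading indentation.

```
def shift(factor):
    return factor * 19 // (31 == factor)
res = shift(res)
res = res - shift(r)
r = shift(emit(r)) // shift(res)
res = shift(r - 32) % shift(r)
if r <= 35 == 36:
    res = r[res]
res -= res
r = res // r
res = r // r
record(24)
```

Transformed code:
res = res * 19 // (31 == res)
res = res - r * 19 // (31 == r)
r = emit(r) * 19 // (31 == emit(r)) // (res * 19 // (31 == res))
res = (r - 32) * 19 // (31 == r - 32) % (r * 19 // (31 == r))
if r <= 35 and 35 == 36:
    res = r[res]
res -= res
r = res // r
res = r // r
record(24)

res = res - r * 19 // (31 == r)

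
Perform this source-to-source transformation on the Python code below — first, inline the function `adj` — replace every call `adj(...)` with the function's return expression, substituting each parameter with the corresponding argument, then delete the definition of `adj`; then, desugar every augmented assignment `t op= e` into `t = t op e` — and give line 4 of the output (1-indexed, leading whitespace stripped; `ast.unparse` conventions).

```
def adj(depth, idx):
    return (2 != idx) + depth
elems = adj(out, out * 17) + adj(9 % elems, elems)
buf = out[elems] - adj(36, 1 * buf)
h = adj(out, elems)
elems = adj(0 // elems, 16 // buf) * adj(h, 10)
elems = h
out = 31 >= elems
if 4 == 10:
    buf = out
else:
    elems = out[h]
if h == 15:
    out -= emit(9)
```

Transformed code:
elems = (2 != out * 17) + out + ((2 != elems) + 9 % elems)
buf = out[elems] - ((2 != 1 * buf) + 36)
h = (2 != elems) + out
elems = ((2 != 16 // buf) + 0 // elems) * ((2 != 10) + h)
elems = h
out = 31 >= elems
if 4 == 10:
    buf = out
else:
    elems = out[h]
if h == 15:
    out = out - emit(9)

elems = ((2 != 16 // buf) + 0 // elems) * ((2 != 10) + h)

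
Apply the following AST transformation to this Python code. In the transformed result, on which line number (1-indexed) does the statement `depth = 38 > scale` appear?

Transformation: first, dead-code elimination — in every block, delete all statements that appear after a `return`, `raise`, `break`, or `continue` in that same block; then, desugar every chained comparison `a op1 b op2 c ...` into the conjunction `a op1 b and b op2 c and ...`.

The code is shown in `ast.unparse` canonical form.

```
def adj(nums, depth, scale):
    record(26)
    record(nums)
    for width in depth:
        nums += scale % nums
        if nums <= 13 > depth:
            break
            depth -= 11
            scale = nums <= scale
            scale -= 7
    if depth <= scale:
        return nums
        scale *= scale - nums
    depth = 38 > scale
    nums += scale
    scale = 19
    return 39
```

Transformed code:
def adj(nums, depth, scale):
    record(26)
    record(nums)
    for width in depth:
        nums += scale % nums
        if nums <= 13 and 13 > depth:
            break
    if depth <= scale:
        return nums
    depth = 38 > scale
    nums += scale
    scale = 19
    return 39

10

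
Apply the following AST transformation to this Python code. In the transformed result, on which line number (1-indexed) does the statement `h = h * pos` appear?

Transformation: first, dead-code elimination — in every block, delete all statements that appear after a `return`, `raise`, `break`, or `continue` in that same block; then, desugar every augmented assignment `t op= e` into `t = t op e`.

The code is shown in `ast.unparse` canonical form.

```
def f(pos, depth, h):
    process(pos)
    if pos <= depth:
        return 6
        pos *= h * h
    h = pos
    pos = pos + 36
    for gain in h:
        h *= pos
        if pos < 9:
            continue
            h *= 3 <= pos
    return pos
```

8

Transformed code:
def f(pos, depth, h):
    process(pos)
    if pos <= depth:
        return 6
    h = pos
    pos = pos + 36
    for gain in h:
        h = h * pos
        if pos < 9:
            continue
    return pos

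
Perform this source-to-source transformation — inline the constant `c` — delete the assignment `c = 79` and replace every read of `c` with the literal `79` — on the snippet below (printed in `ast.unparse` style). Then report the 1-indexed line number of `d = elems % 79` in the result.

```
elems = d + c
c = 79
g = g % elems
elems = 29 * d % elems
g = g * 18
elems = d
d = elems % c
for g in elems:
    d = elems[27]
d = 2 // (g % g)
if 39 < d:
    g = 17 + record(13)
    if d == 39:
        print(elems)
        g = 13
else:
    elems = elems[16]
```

6

Transformed code:
elems = d + 79
g = g % elems
elems = 29 * d % elems
g = g * 18
elems = d
d = elems % 79
for g in elems:
    d = elems[27]
d = 2 // (g % g)
if 39 < d:
    g = 17 + record(13)
    if d == 39:
        print(elems)
        g = 13
else:
    elems = elems[16]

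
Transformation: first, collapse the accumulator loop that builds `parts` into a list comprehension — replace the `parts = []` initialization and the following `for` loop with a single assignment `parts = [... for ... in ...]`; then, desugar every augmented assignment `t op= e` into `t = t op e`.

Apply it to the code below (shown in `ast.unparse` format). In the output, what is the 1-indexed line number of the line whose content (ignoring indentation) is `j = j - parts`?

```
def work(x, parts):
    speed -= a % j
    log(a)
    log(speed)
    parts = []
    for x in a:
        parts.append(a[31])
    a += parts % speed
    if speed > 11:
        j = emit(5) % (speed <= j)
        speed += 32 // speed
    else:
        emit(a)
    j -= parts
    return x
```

Transformed code:
def work(x, parts):
    speed = speed - a % j
    log(a)
    log(speed)
    parts = [a[31] for x in a]
    a = a + parts % speed
    if speed > 11:
        j = emit(5) % (speed <= j)
        speed = speed + 32 // speed
    else:
        emit(a)
    j = j - parts
    return x

12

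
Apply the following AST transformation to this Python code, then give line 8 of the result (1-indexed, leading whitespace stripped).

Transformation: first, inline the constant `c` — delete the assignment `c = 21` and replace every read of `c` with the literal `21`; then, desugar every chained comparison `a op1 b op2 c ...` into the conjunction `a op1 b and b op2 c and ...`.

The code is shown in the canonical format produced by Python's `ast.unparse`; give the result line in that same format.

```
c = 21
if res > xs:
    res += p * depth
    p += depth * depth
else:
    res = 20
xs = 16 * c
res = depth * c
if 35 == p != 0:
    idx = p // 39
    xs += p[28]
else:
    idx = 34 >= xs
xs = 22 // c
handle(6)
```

if 35 == p and p != 0:

Transformed code:
if res > xs:
    res += p * depth
    p += depth * depth
else:
    res = 20
xs = 16 * 21
res = depth * 21
if 35 == p and p != 0:
    idx = p // 39
    xs += p[28]
else:
    idx = 34 >= xs
xs = 22 // 21
handle(6)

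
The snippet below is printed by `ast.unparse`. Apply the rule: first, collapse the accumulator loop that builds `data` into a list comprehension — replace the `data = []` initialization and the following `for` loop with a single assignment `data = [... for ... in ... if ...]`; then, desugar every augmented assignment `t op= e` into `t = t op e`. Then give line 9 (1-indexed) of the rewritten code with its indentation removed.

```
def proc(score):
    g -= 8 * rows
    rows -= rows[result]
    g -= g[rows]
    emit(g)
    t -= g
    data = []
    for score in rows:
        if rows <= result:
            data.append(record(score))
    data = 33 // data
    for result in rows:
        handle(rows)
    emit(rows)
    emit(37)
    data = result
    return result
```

for result in rows:

Transformed code:
def proc(score):
    g = g - 8 * rows
    rows = rows - rows[result]
    g = g - g[rows]
    emit(g)
    t = t - g
    data = [record(score) for score in rows if rows <= result]
    data = 33 // data
    for result in rows:
        handle(rows)
    emit(rows)
    emit(37)
    data = result
    return result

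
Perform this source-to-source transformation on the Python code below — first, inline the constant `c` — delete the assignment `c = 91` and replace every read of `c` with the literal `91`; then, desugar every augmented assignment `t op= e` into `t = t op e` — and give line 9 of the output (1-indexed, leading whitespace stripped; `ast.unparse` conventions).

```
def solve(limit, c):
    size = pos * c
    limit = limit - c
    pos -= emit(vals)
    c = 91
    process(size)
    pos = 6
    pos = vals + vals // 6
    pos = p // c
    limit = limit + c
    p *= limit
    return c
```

limit = limit + 91

Transformed code:
def solve(limit, c):
    size = pos * 91
    limit = limit - 91
    pos = pos - emit(vals)
    process(size)
    pos = 6
    pos = vals + vals // 6
    pos = p // 91
    limit = limit + 91
    p = p * limit
    return 91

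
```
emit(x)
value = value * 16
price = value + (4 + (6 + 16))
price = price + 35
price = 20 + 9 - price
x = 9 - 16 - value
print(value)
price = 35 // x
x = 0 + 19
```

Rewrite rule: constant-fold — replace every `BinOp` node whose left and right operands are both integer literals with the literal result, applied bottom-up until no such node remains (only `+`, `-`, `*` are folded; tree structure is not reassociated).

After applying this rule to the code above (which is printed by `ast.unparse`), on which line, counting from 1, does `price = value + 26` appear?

Transformed code:
emit(x)
value = value * 16
price = value + 26
price = price + 35
price = 29 - price
x = -7 - value
print(value)
price = 35 // x
x = 19

3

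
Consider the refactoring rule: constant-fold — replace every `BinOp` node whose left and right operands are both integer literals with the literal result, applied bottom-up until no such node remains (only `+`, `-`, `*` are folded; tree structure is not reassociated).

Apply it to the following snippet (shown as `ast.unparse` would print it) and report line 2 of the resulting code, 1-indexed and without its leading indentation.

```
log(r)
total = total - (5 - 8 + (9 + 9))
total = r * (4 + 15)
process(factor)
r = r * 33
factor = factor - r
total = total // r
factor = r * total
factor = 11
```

Transformed code:
log(r)
total = total - 15
total = r * 19
process(factor)
r = r * 33
factor = factor - r
total = total // r
factor = r * total
factor = 11

total = total - 15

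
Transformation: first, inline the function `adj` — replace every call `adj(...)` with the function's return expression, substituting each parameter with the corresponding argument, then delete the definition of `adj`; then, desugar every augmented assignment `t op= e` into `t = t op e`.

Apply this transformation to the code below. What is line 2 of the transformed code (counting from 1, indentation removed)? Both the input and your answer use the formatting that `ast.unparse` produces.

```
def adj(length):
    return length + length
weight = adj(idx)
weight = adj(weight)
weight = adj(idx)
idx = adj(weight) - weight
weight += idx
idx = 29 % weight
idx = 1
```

Transformed code:
weight = idx + idx
weight = weight + weight
weight = idx + idx
idx = weight + weight - weight
weight = weight + idx
idx = 29 % weight
idx = 1

weight = weight + weight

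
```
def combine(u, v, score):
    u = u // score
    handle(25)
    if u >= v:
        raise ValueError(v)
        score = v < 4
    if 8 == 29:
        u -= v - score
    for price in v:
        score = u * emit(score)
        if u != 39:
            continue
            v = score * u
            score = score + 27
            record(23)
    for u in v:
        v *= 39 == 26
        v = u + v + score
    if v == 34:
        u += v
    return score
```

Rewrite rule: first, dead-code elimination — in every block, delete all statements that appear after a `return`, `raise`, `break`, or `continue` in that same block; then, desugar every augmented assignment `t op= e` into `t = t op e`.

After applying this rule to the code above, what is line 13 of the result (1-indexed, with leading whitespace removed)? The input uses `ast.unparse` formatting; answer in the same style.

Transformed code:
def combine(u, v, score):
    u = u // score
    handle(25)
    if u >= v:
        raise ValueError(v)
    if 8 == 29:
        u = u - (v - score)
    for price in v:
        score = u * emit(score)
        if u != 39:
            continue
    for u in v:
        v = v * (39 == 26)
        v = u + v + score
    if v == 34:
        u = u + v
    return score

v = v * (39 == 26)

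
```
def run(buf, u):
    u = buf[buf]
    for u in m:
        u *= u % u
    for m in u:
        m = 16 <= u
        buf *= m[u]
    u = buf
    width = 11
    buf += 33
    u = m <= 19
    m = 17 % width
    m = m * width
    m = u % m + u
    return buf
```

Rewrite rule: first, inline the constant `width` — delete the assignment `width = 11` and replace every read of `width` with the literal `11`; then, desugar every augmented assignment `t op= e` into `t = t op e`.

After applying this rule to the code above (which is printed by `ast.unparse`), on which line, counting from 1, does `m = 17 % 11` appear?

Transformed code:
def run(buf, u):
    u = buf[buf]
    for u in m:
        u = u * (u % u)
    for m in u:
        m = 16 <= u
        buf = buf * m[u]
    u = buf
    buf = buf + 33
    u = m <= 19
    m = 17 % 11
    m = m * 11
    m = u % m + u
    return buf

11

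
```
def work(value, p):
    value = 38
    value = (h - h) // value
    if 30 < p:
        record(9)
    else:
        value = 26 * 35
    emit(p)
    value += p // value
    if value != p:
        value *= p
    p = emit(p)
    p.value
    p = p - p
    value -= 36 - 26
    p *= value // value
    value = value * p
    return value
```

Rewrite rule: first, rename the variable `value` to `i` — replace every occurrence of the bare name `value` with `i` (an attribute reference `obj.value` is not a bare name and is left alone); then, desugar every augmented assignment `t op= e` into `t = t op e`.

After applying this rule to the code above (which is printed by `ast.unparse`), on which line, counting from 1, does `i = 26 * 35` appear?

Transformed code:
def work(i, p):
    i = 38
    i = (h - h) // i
    if 30 < p:
        record(9)
    else:
        i = 26 * 35
    emit(p)
    i = i + p // i
    if i != p:
        i = i * p
    p = emit(p)
    p.value
    p = p - p
    i = i - (36 - 26)
    p = p * (i // i)
    i = i * p
    return i

7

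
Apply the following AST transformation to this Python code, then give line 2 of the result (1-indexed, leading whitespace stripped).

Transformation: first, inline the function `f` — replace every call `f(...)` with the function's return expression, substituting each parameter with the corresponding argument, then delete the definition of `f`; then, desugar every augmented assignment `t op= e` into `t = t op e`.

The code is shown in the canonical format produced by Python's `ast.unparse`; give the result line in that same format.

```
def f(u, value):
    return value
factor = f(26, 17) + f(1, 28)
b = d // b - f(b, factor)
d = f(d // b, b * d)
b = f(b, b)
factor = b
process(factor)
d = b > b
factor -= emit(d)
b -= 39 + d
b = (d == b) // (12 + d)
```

b = d // b - factor

Transformed code:
factor = 17 + 28
b = d // b - factor
d = b * d
b = b
factor = b
process(factor)
d = b > b
factor = factor - emit(d)
b = b - (39 + d)
b = (d == b) // (12 + d)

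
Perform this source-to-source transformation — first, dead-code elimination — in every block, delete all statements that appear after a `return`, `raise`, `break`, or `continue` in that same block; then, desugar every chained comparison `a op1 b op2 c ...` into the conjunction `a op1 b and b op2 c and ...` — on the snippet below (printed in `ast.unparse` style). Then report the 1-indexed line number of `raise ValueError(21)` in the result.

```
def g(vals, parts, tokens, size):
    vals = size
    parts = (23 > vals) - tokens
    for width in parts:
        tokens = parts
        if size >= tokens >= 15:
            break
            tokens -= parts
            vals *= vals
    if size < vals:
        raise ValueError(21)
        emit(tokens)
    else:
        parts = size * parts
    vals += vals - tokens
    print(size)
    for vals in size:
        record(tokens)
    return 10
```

9

Transformed code:
def g(vals, parts, tokens, size):
    vals = size
    parts = (23 > vals) - tokens
    for width in parts:
        tokens = parts
        if size >= tokens and tokens >= 15:
            break
    if size < vals:
        raise ValueError(21)
    else:
        parts = size * parts
    vals += vals - tokens
    print(size)
    for vals in size:
        record(tokens)
    return 10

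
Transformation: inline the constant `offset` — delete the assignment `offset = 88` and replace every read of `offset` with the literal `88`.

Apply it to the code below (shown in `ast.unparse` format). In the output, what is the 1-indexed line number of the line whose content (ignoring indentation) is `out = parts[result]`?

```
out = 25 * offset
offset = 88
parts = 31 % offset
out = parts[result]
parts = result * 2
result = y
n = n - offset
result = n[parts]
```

3

Transformed code:
out = 25 * 88
parts = 31 % 88
out = parts[result]
parts = result * 2
result = y
n = n - 88
result = n[parts]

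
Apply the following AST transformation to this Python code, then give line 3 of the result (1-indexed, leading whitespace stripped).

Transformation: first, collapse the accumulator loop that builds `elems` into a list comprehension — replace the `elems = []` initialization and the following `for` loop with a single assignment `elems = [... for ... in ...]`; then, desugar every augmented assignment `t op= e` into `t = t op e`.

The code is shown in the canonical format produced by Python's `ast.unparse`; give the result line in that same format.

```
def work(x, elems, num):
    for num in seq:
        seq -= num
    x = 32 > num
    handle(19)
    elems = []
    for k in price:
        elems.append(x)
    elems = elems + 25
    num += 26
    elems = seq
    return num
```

Transformed code:
def work(x, elems, num):
    for num in seq:
        seq = seq - num
    x = 32 > num
    handle(19)
    elems = [x for k in price]
    elems = elems + 25
    num = num + 26
    elems = seq
    return num

seq = seq - num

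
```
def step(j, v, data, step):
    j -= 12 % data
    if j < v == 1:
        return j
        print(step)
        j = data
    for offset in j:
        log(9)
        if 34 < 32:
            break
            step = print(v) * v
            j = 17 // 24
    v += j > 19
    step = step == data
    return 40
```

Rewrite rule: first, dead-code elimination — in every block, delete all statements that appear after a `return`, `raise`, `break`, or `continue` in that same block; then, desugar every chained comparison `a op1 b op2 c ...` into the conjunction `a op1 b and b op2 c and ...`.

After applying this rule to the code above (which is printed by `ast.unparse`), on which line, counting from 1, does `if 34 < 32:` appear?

Transformed code:
def step(j, v, data, step):
    j -= 12 % data
    if j < v and v == 1:
        return j
    for offset in j:
        log(9)
        if 34 < 32:
            break
    v += j > 19
    step = step == data
    return 40

7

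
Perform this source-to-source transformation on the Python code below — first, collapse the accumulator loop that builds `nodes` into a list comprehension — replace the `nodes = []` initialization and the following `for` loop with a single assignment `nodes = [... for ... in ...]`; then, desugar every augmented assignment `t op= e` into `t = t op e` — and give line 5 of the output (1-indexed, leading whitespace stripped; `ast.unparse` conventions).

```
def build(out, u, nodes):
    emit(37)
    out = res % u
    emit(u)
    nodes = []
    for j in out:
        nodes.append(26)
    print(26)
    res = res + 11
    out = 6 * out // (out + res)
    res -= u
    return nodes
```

Transformed code:
def build(out, u, nodes):
    emit(37)
    out = res % u
    emit(u)
    nodes = [26 for j in out]
    print(26)
    res = res + 11
    out = 6 * out // (out + res)
    res = res - u
    return nodes

nodes = [26 for j in out]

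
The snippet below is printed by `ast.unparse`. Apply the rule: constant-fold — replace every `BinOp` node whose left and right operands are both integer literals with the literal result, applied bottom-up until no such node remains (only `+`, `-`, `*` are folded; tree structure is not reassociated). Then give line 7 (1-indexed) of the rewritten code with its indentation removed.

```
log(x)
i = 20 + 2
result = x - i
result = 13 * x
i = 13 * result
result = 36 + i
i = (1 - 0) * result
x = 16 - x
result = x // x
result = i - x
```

i = 1 * result

Transformed code:
log(x)
i = 22
result = x - i
result = 13 * x
i = 13 * result
result = 36 + i
i = 1 * result
x = 16 - x
result = x // x
result = i - x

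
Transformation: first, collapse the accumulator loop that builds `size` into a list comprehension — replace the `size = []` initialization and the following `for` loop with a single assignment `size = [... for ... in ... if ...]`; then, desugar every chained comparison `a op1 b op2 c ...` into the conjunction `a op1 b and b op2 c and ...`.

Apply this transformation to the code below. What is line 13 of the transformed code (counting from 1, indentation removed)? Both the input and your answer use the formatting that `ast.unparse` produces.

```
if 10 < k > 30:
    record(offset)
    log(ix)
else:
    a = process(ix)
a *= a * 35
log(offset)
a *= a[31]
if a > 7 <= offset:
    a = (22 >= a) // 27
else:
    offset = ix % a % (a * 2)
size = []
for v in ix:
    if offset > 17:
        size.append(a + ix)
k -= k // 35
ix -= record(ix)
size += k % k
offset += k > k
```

size = [a + ix for v in ix if offset > 17]

Transformed code:
if 10 < k and k > 30:
    record(offset)
    log(ix)
else:
    a = process(ix)
a *= a * 35
log(offset)
a *= a[31]
if a > 7 and 7 <= offset:
    a = (22 >= a) // 27
else:
    offset = ix % a % (a * 2)
size = [a + ix for v in ix if offset > 17]
k -= k // 35
ix -= record(ix)
size += k % k
offset += k > k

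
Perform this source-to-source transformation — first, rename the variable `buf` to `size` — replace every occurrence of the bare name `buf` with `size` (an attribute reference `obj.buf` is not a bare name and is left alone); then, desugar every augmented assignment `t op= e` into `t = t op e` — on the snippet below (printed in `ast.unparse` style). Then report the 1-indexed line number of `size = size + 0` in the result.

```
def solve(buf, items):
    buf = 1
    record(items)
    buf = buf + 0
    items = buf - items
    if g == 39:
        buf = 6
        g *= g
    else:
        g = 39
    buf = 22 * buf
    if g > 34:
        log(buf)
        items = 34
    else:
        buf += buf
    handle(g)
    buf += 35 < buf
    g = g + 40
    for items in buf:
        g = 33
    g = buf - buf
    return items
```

Transformed code:
def solve(size, items):
    size = 1
    record(items)
    size = size + 0
    items = size - items
    if g == 39:
        size = 6
        g = g * g
    else:
        g = 39
    size = 22 * size
    if g > 34:
        log(size)
        items = 34
    else:
        size = size + size
    handle(g)
    size = size + (35 < size)
    g = g + 40
    for items in size:
        g = 33
    g = size - size
    return items

4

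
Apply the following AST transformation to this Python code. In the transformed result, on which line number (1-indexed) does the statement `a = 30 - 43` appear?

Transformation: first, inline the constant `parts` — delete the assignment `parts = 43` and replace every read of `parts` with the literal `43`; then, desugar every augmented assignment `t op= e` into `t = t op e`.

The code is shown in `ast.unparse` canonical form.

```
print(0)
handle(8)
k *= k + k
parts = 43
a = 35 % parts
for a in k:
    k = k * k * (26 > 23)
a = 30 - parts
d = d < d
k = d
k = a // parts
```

7

Transformed code:
print(0)
handle(8)
k = k * (k + k)
a = 35 % 43
for a in k:
    k = k * k * (26 > 23)
a = 30 - 43
d = d < d
k = d
k = a // 43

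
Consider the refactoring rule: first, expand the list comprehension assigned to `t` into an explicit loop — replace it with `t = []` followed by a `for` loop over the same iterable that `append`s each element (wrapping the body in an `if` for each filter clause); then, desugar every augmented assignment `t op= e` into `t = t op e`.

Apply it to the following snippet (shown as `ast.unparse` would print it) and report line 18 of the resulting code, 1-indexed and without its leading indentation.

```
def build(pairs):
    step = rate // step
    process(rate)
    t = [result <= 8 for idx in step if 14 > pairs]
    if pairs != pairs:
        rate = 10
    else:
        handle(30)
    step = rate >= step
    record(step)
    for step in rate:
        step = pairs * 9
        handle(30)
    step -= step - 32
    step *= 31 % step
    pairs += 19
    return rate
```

Transformed code:
def build(pairs):
    step = rate // step
    process(rate)
    t = []
    for idx in step:
        if 14 > pairs:
            t.append(result <= 8)
    if pairs != pairs:
        rate = 10
    else:
        handle(30)
    step = rate >= step
    record(step)
    for step in rate:
        step = pairs * 9
        handle(30)
    step = step - (step - 32)
    step = step * (31 % step)
    pairs = pairs + 19
    return rate

step = step * (31 % step)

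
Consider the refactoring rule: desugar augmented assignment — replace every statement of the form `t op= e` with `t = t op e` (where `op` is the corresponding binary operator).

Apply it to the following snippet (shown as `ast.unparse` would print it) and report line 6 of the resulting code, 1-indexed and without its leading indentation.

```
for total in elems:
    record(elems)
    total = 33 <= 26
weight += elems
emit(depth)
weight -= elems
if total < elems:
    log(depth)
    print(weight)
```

weight = weight - elems

Transformed code:
for total in elems:
    record(elems)
    total = 33 <= 26
weight = weight + elems
emit(depth)
weight = weight - elems
if total < elems:
    log(depth)
    print(weight)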